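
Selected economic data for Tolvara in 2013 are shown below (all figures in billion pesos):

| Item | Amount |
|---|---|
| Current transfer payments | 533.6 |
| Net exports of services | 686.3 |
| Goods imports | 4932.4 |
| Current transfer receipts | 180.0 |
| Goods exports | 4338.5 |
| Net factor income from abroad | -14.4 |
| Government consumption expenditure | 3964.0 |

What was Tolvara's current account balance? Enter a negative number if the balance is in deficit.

-275.6

Goods balance = 4338.5 - 4932.4 = -593.9
Services balance = 686.3
Trade balance (goods + services) = -593.9 + 686.3 = 92.4
Net primary income = -14.4
Net secondary income = 180.0 - 533.6 = -353.6
Current account = 92.4 + (-14.4) + (-353.6) = -275.6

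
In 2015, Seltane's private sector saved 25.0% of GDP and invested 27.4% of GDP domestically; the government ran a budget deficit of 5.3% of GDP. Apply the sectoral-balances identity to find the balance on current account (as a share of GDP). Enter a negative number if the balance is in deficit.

-7.7

By the sectoral-balances identity, CA = (S_private - I) + (T - G).
Private balance = 25.0 - 27.4 = -2.4
Government balance (T - G) = -5.3
CA = -2.4 + (-5.3) = -7.7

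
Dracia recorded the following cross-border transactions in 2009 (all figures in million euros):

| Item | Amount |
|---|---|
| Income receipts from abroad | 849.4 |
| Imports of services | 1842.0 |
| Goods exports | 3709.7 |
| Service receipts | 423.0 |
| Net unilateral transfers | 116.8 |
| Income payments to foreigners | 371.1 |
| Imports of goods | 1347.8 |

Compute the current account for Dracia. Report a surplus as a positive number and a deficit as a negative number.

1538.0

Goods balance = 3709.7 - 1347.8 = 2361.9
Services balance = 423.0 - 1842.0 = -1419.0
Trade balance (goods + services) = 2361.9 + (-1419.0) = 942.9
Net primary income = 849.4 - 371.1 = 478.3
Net secondary income = 116.8
Current account = 942.9 + 478.3 + 116.8 = 1538.0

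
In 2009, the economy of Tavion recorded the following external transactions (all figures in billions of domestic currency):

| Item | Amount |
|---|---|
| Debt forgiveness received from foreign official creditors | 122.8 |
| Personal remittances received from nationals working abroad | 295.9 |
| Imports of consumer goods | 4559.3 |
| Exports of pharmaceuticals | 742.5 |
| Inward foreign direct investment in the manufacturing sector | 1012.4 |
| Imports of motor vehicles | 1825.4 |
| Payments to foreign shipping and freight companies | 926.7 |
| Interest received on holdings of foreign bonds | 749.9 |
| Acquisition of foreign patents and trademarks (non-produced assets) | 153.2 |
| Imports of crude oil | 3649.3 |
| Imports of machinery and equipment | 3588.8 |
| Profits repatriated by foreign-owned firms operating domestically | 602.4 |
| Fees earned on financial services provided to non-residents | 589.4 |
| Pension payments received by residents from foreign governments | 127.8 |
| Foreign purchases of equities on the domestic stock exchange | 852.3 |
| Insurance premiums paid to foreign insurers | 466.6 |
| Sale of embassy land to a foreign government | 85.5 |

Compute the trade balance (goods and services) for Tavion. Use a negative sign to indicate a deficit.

-13684.2

Goods: -3649.3 - 1825.4 - 3588.8 - 4559.3 + 742.5 = -12880.3
Services: -466.6 - 926.7 + 589.4 = -803.9
Trade balance = -12880.3 + (-803.9) = -13684.2
(Excluded from the trade balance — capital account: debt forgiveness received from foreign official creditors 122.8, acquisition of foreign patents and trademarks (non-produced assets) 153.2, sale of embassy land to a foreign government 85.5; secondary income: personal remittances received from nationals working abroad 295.9, pension payments received by residents from foreign governments 127.8; financial account: inward foreign direct investment in the manufacturing sector 1012.4, foreign purchases of equities on the domestic stock exchange 852.3; primary income: interest received on holdings of foreign bonds 749.9, profits repatriated by foreign-owned firms operating domestically 602.4.)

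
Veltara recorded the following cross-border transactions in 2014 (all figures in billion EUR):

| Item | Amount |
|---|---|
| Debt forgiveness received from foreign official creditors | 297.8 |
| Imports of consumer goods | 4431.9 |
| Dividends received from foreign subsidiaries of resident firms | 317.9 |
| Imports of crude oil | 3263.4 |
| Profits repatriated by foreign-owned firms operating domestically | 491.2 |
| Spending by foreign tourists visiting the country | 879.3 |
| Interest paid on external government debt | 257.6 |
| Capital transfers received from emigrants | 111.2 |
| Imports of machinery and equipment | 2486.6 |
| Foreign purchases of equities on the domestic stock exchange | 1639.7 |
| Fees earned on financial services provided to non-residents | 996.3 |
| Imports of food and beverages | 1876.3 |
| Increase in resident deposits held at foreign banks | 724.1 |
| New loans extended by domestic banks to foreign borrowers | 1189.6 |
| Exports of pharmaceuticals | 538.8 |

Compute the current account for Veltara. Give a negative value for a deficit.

-10074.7

Goods: -3263.4 + 538.8 - 1876.3 - 4431.9 - 2486.6 = -11519.4
Services: 996.3 + 879.3 = 1875.6
Primary income: 317.9 - 257.6 - 491.2 = -430.9
Current account = (-11519.4) + 1875.6 + (-430.9) = -10074.7
(Excluded from the current account — capital account: debt forgiveness received from foreign official creditors 297.8, capital transfers received from emigrants 111.2; financial account: foreign purchases of equities on the domestic stock exchange 1639.7, increase in resident deposits held at foreign banks 724.1, new loans extended by domestic banks to foreign borrowers 1189.6.)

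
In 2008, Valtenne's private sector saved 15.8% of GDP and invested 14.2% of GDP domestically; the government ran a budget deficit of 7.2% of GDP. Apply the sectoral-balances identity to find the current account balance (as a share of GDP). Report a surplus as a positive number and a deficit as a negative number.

-5.6

By the sectoral-balances identity, CA = (S_private - I) + (T - G).
Private balance = 15.8 - 14.2 = 1.6
Government balance (T - G) = -7.2
CA = 1.6 + (-7.2) = -5.6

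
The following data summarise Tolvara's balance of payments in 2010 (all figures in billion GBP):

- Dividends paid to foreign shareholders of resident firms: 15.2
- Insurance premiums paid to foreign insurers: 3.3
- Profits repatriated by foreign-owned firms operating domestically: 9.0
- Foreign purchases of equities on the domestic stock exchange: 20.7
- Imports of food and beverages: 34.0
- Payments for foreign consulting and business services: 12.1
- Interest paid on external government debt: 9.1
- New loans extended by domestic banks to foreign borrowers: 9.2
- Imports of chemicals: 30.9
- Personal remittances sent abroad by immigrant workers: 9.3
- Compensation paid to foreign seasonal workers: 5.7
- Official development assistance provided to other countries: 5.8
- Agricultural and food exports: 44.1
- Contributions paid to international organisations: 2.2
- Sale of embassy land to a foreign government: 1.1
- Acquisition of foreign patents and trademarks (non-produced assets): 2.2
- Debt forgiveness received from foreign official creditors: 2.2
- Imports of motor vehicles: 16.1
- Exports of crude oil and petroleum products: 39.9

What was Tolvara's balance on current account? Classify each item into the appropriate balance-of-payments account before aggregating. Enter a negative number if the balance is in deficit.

-68.7

Goods: 44.1 - 34.0 + 39.9 - 16.1 - 30.9 = 3.0
Services: -3.3 - 12.1 = -15.4
Primary income: -9.1 - 15.2 - 9.0 - 5.7 = -39.0
Secondary income: -5.8 - 2.2 - 9.3 = -17.3
Current account = 3.0 + (-15.4) + (-39.0) + (-17.3) = -68.7
(Excluded from the current account — financial account: foreign purchases of equities on the domestic stock exchange 20.7, new loans extended by domestic banks to foreign borrowers 9.2; capital account: sale of embassy land to a foreign government 1.1, acquisition of foreign patents and trademarks (non-produced assets) 2.2, debt forgiveness received from foreign official creditors 2.2.)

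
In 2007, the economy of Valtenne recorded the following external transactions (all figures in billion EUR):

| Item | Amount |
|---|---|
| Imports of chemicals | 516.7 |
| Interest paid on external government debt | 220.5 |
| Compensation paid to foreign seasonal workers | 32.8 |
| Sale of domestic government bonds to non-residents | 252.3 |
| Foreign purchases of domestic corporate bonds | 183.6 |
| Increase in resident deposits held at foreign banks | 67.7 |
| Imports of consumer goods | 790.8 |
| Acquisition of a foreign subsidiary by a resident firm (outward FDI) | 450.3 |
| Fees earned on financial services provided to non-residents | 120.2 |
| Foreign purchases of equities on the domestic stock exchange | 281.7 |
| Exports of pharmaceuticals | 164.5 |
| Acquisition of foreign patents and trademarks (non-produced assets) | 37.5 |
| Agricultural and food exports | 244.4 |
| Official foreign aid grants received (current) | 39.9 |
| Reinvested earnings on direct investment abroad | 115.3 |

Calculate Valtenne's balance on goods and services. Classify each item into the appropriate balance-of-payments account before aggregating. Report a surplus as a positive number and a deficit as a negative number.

Goods: 164.5 - 790.8 - 516.7 + 244.4 = -898.6
Services: 120.2
Trade balance = -898.6 + 120.2 = -778.4
(Excluded from the trade balance — primary income: interest paid on external government debt 220.5, compensation paid to foreign seasonal workers 32.8, reinvested earnings on direct investment abroad 115.3; financial account: sale of domestic government bonds to non-residents 252.3, foreign purchases of domestic corporate bonds 183.6, increase in resident deposits held at foreign banks 67.7, acquisition of a foreign subsidiary by a resident firm (outward FDI) 450.3, foreign purchases of equities on the domestic stock exchange 281.7; capital account: acquisition of foreign patents and trademarks (non-produced assets) 37.5; secondary income: official foreign aid grants received (current) 39.9.)

-778.4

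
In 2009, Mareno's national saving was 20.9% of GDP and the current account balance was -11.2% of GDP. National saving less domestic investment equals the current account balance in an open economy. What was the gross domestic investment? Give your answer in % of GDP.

I = S - CA = 20.9 - (-11.2) = 32.1

32.1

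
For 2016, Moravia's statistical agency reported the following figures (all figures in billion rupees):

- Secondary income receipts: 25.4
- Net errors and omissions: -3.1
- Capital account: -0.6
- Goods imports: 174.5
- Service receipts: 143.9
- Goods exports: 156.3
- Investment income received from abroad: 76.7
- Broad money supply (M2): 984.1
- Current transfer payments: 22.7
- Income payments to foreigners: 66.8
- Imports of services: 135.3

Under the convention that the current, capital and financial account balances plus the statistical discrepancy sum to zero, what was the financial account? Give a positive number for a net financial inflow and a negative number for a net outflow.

Goods balance = 156.3 - 174.5 = -18.2
Services balance = 143.9 - 135.3 = 8.6
Trade balance (goods + services) = -18.2 + 8.6 = -9.6
Net primary income = 76.7 - 66.8 = 9.9
Net secondary income = 25.4 - 22.7 = 2.7
Current account = -9.6 + 9.9 + 2.7 = 3.0
Financial account = -(3.0 + (-0.6) + (-3.1)) = 0.7

0.7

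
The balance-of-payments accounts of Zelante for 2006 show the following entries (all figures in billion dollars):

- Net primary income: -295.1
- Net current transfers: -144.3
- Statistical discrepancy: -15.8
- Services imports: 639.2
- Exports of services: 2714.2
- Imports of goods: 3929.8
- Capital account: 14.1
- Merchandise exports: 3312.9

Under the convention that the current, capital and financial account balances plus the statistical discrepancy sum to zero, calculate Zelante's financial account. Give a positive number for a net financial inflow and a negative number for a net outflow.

Goods balance = 3312.9 - 3929.8 = -616.9
Services balance = 2714.2 - 639.2 = 2075.0
Trade balance (goods + services) = -616.9 + 2075.0 = 1458.1
Net primary income = -295.1
Net secondary income = -144.3
Current account = 1458.1 + (-295.1) + (-144.3) = 1018.7
Financial account = -(1018.7 + 14.1 + (-15.8)) = -1017.0

-1017.0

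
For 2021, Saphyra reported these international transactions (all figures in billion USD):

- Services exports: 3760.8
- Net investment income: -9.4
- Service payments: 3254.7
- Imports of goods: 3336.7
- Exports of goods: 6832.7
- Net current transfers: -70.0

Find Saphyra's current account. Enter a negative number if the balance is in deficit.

3922.7

Goods balance = 6832.7 - 3336.7 = 3496.0
Services balance = 3760.8 - 3254.7 = 506.1
Trade balance (goods + services) = 3496.0 + 506.1 = 4002.1
Net primary income = -9.4
Net secondary income = -70.0
Current account = 4002.1 + (-9.4) + (-70.0) = 3922.7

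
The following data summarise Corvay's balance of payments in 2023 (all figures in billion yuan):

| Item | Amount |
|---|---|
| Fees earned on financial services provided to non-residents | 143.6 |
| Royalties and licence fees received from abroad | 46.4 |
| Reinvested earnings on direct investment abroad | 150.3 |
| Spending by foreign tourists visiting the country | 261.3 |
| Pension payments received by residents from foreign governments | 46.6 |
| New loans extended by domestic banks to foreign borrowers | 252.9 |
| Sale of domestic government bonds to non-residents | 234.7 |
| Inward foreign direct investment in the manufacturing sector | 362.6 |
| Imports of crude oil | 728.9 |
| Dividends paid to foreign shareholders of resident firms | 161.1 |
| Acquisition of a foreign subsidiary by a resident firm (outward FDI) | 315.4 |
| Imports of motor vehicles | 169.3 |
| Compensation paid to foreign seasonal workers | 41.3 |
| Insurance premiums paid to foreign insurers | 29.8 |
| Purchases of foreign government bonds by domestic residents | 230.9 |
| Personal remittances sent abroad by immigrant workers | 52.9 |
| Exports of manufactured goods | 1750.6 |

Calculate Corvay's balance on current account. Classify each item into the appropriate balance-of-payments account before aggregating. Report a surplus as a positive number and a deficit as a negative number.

1215.5

Goods: -728.9 - 169.3 + 1750.6 = 852.4
Services: 143.6 - 29.8 + 261.3 + 46.4 = 421.5
Primary income: -161.1 - 41.3 + 150.3 = -52.1
Secondary income: 46.6 - 52.9 = -6.3
Current account = 852.4 + 421.5 + (-52.1) + (-6.3) = 1215.5
(Excluded from the current account — financial account: new loans extended by domestic banks to foreign borrowers 252.9, sale of domestic government bonds to non-residents 234.7, inward foreign direct investment in the manufacturing sector 362.6, acquisition of a foreign subsidiary by a resident firm (outward FDI) 315.4, purchases of foreign government bonds by domestic residents 230.9.)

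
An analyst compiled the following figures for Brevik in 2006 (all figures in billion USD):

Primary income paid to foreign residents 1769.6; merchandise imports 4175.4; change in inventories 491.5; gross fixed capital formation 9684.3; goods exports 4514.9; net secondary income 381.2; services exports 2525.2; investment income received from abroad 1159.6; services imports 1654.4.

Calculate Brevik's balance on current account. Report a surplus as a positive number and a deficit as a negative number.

Goods balance = 4514.9 - 4175.4 = 339.5
Services balance = 2525.2 - 1654.4 = 870.8
Trade balance (goods + services) = 339.5 + 870.8 = 1210.3
Net primary income = 1159.6 - 1769.6 = -610.0
Net secondary income = 381.2
Current account = 1210.3 + (-610.0) + 381.2 = 981.5

981.5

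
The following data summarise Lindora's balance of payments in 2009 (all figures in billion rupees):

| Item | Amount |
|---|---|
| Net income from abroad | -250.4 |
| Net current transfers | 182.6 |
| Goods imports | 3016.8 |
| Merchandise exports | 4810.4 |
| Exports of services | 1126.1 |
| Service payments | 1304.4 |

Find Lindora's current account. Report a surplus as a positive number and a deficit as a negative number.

Goods balance = 4810.4 - 3016.8 = 1793.6
Services balance = 1126.1 - 1304.4 = -178.3
Trade balance (goods + services) = 1793.6 + (-178.3) = 1615.3
Net primary income = -250.4
Net secondary income = 182.6
Current account = 1615.3 + (-250.4) + 182.6 = 1547.5

1547.5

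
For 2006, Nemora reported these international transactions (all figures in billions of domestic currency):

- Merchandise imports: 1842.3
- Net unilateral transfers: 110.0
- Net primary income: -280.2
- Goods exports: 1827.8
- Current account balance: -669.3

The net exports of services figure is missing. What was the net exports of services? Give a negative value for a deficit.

Current account = goods balance + services balance + net primary income + net secondary income
Sum of the known components = -184.7
Net exports of services = CA - (known components) = -669.3 - (-184.7) = -484.6

-484.6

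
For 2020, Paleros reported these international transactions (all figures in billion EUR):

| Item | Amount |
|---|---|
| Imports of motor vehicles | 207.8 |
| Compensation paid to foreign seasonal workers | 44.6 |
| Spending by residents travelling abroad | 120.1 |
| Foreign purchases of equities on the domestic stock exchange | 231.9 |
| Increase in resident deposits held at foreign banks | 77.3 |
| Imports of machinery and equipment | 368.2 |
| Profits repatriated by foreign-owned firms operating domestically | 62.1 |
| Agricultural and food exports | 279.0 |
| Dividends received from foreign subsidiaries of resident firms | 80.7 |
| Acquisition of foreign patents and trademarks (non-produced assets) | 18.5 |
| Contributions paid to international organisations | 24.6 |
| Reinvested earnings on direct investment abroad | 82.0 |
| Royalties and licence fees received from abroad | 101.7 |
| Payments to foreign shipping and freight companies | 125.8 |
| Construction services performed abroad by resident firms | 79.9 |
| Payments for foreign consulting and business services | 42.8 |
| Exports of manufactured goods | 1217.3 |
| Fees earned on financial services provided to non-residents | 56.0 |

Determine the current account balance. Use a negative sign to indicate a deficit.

Goods: 1217.3 + 279.0 - 368.2 - 207.8 = 920.3
Services: 79.9 + 56.0 - 120.1 - 125.8 + 101.7 - 42.8 = -51.1
Primary income: 82.0 - 44.6 + 80.7 - 62.1 = 56.0
Secondary income: -24.6
Current account = 920.3 + (-51.1) + 56.0 + (-24.6) = 900.6
(Excluded from the current account — financial account: foreign purchases of equities on the domestic stock exchange 231.9, increase in resident deposits held at foreign banks 77.3; capital account: acquisition of foreign patents and trademarks (non-produced assets) 18.5.)

900.6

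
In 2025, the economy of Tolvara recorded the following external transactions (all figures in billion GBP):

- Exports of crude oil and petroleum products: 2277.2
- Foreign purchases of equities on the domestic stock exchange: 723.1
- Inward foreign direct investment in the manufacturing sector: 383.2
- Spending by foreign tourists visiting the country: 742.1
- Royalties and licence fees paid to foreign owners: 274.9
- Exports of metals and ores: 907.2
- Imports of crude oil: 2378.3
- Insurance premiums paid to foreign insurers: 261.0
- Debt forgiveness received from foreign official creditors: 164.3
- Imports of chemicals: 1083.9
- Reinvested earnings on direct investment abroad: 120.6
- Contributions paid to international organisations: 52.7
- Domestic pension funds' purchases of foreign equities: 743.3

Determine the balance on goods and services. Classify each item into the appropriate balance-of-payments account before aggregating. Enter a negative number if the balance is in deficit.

-71.6

Goods: 2277.2 - 1083.9 + 907.2 - 2378.3 = -277.8
Services: -261.0 + 742.1 - 274.9 = 206.2
Trade balance = -277.8 + 206.2 = -71.6
(Excluded from the trade balance — financial account: foreign purchases of equities on the domestic stock exchange 723.1, inward foreign direct investment in the manufacturing sector 383.2, domestic pension funds' purchases of foreign equities 743.3; capital account: debt forgiveness received from foreign official creditors 164.3; primary income: reinvested earnings on direct investment abroad 120.6; secondary income: contributions paid to international organisations 52.7.)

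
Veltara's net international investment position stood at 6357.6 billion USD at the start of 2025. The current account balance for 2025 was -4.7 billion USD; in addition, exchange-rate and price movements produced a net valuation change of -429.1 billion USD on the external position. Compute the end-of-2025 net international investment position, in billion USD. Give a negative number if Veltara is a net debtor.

5923.8

Change in NIIP = current account + net valuation change = -4.7 + (-429.1) = -433.8
End-of-year NIIP = 6357.6 + (-433.8) = 5923.8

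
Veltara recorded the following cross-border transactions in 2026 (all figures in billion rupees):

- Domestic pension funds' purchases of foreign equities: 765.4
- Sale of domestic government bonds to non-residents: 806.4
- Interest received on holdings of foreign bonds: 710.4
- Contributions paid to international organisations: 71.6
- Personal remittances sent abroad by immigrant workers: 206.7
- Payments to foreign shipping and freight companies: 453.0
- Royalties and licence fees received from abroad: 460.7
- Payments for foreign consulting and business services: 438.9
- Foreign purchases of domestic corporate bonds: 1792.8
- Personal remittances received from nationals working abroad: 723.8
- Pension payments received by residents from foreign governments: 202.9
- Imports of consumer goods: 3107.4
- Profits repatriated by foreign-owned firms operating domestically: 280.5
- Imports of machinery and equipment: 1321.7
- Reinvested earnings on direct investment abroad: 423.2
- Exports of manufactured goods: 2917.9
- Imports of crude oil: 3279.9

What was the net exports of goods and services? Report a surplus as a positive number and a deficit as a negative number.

-5222.3

Goods: -3279.9 - 3107.4 + 2917.9 - 1321.7 = -4791.1
Services: -453.0 - 438.9 + 460.7 = -431.2
Trade balance = -4791.1 + (-431.2) = -5222.3
(Excluded from the trade balance — financial account: domestic pension funds' purchases of foreign equities 765.4, sale of domestic government bonds to non-residents 806.4, foreign purchases of domestic corporate bonds 1792.8; primary income: interest received on holdings of foreign bonds 710.4, profits repatriated by foreign-owned firms operating domestically 280.5, reinvested earnings on direct investment abroad 423.2; secondary income: contributions paid to international organisations 71.6, personal remittances sent abroad by immigrant workers 206.7, personal remittances received from nationals working abroad 723.8, pension payments received by residents from foreign governments 202.9.)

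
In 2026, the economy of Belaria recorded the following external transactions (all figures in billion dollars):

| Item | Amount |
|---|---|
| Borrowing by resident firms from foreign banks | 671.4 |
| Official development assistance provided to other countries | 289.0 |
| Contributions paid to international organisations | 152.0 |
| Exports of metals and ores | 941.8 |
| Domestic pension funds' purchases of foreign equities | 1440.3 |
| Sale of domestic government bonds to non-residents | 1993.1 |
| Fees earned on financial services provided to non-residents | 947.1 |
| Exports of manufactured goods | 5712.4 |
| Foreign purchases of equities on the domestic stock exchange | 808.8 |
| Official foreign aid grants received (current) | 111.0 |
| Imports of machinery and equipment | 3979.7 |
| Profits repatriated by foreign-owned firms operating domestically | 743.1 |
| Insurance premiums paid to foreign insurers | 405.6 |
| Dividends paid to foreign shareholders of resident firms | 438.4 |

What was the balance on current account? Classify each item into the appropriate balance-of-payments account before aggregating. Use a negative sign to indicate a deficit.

Goods: 941.8 - 3979.7 + 5712.4 = 2674.5
Services: 947.1 - 405.6 = 541.5
Primary income: -743.1 - 438.4 = -1181.5
Secondary income: -152.0 + 111.0 - 289.0 = -330.0
Current account = 2674.5 + 541.5 + (-1181.5) + (-330.0) = 1704.5
(Excluded from the current account — financial account: borrowing by resident firms from foreign banks 671.4, domestic pension funds' purchases of foreign equities 1440.3, sale of domestic government bonds to non-residents 1993.1, foreign purchases of equities on the domestic stock exchange 808.8.)

1704.5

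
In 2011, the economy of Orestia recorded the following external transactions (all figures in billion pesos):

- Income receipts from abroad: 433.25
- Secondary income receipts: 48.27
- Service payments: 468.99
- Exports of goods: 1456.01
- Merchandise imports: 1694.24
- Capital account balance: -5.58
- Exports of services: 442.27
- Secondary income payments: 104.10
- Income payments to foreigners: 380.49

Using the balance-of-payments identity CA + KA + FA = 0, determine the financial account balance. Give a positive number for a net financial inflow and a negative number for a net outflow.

273.60

Goods balance = 1456.01 - 1694.24 = -238.23
Services balance = 442.27 - 468.99 = -26.72
Trade balance (goods + services) = -238.23 + (-26.72) = -264.95
Net primary income = 433.25 - 380.49 = 52.76
Net secondary income = 48.27 - 104.10 = -55.83
Current account = -264.95 + 52.76 + (-55.83) = -268.02
Financial account = -(-268.02 + (-5.58)) = 273.60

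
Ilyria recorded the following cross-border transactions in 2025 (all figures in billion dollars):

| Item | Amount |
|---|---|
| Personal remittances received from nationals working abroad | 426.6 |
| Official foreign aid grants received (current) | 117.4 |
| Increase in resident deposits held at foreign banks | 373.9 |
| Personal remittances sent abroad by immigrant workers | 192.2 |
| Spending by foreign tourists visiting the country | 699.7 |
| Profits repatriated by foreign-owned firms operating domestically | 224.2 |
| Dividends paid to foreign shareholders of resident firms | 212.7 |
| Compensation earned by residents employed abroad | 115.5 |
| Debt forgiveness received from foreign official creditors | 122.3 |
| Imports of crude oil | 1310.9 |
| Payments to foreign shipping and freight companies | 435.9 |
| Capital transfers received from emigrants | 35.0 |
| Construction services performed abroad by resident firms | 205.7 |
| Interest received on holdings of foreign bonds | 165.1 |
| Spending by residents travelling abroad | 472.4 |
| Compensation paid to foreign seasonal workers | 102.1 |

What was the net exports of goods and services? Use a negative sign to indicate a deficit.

-1313.8

Goods: -1310.9
Services: -472.4 - 435.9 + 205.7 + 699.7 = -2.9
Trade balance = -1310.9 + (-2.9) = -1313.8
(Excluded from the trade balance — secondary income: personal remittances received from nationals working abroad 426.6, official foreign aid grants received (current) 117.4, personal remittances sent abroad by immigrant workers 192.2; financial account: increase in resident deposits held at foreign banks 373.9; primary income: profits repatriated by foreign-owned firms operating domestically 224.2, dividends paid to foreign shareholders of resident firms 212.7, compensation earned by residents employed abroad 115.5, interest received on holdings of foreign bonds 165.1, compensation paid to foreign seasonal workers 102.1; capital account: debt forgiveness received from foreign official creditors 122.3, capital transfers received from emigrants 35.0.)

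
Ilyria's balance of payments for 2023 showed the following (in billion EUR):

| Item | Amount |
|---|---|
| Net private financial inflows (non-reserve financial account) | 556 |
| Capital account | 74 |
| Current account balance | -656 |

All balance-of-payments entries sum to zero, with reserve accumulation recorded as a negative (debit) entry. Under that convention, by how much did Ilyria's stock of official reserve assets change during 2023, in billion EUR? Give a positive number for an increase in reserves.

-26

Official reserve transactions balance = -((-656) + 74 + 556) = 26
An accumulation of reserves is recorded as a debit (negative entry), so the change in the stock of reserves is the negative of that balance.
Change in official reserves = -(26) = -26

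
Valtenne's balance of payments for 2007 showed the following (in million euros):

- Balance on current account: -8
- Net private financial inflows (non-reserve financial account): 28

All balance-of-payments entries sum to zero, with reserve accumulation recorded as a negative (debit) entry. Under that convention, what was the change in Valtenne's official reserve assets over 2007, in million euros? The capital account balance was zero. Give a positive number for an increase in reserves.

20

Official reserve transactions balance = -((-8) + 28) = -20
An accumulation of reserves is recorded as a debit (negative entry), so the change in the stock of reserves is the negative of that balance.
Change in official reserves = -(-20) = 20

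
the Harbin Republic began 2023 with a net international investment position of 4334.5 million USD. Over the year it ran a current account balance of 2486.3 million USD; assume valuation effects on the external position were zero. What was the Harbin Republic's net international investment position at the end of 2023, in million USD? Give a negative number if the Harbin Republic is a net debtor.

6820.8

With no valuation effects, change in NIIP = current account = 2486.3
End-of-year NIIP = 4334.5 + 2486.3 = 6820.8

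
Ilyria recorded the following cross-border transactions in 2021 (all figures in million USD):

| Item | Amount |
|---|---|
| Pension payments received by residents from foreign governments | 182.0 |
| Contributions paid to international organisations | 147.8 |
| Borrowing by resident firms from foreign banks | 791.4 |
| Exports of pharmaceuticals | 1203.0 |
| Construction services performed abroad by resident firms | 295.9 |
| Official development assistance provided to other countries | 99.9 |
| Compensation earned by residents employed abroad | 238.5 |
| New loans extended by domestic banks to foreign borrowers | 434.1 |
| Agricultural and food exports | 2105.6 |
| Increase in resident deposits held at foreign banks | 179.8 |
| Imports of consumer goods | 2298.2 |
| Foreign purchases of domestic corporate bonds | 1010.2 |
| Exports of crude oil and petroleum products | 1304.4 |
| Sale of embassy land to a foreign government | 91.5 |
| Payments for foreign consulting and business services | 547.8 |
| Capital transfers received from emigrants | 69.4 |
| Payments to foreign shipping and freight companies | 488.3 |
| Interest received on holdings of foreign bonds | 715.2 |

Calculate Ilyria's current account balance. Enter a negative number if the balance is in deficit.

Goods: 1304.4 + 2105.6 + 1203.0 - 2298.2 = 2314.8
Services: 295.9 - 488.3 - 547.8 = -740.2
Primary income: 715.2 + 238.5 = 953.7
Secondary income: 182.0 - 99.9 - 147.8 = -65.7
Current account = 2314.8 + (-740.2) + 953.7 + (-65.7) = 2462.6
(Excluded from the current account — financial account: borrowing by resident firms from foreign banks 791.4, new loans extended by domestic banks to foreign borrowers 434.1, increase in resident deposits held at foreign banks 179.8, foreign purchases of domestic corporate bonds 1010.2; capital account: sale of embassy land to a foreign government 91.5, capital transfers received from emigrants 69.4.)

2462.6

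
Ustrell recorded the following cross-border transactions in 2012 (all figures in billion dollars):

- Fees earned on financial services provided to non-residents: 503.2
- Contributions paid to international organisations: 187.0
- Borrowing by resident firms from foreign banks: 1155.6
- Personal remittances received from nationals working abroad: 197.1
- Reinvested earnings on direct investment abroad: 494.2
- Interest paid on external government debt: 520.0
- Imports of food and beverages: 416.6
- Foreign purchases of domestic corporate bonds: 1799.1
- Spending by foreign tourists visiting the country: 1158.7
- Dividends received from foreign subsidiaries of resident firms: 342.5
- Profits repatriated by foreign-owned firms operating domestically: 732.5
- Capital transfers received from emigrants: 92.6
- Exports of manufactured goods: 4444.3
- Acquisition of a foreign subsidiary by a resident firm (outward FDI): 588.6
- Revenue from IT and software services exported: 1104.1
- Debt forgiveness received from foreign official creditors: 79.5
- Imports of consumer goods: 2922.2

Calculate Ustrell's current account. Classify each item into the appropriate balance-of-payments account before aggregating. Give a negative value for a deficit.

3465.8

Goods: -416.6 - 2922.2 + 4444.3 = 1105.5
Services: 1158.7 + 1104.1 + 503.2 = 2766.0
Primary income: -520.0 + 342.5 + 494.2 - 732.5 = -415.8
Secondary income: -187.0 + 197.1 = 10.1
Current account = 1105.5 + 2766.0 + (-415.8) + 10.1 = 3465.8
(Excluded from the current account — financial account: borrowing by resident firms from foreign banks 1155.6, foreign purchases of domestic corporate bonds 1799.1, acquisition of a foreign subsidiary by a resident firm (outward FDI) 588.6; capital account: capital transfers received from emigrants 92.6, debt forgiveness received from foreign official creditors 79.5.)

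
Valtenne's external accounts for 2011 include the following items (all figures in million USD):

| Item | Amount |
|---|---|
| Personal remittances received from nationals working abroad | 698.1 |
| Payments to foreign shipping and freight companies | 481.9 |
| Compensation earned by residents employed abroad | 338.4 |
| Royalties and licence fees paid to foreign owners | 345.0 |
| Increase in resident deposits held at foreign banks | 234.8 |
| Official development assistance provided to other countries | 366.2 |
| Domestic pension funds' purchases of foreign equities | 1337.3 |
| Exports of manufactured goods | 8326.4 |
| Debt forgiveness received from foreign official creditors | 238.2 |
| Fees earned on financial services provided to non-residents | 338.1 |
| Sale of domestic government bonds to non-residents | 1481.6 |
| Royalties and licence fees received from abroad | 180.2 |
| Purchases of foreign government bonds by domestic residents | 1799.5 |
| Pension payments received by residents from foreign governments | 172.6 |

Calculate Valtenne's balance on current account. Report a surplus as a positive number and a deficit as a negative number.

Goods: 8326.4
Services: -345.0 + 338.1 + 180.2 - 481.9 = -308.6
Primary income: 338.4
Secondary income: 172.6 - 366.2 + 698.1 = 504.5
Current account = 8326.4 + (-308.6) + 338.4 + 504.5 = 8860.7
(Excluded from the current account — financial account: increase in resident deposits held at foreign banks 234.8, domestic pension funds' purchases of foreign equities 1337.3, sale of domestic government bonds to non-residents 1481.6, purchases of foreign government bonds by domestic residents 1799.5; capital account: debt forgiveness received from foreign official creditors 238.2.)

8860.7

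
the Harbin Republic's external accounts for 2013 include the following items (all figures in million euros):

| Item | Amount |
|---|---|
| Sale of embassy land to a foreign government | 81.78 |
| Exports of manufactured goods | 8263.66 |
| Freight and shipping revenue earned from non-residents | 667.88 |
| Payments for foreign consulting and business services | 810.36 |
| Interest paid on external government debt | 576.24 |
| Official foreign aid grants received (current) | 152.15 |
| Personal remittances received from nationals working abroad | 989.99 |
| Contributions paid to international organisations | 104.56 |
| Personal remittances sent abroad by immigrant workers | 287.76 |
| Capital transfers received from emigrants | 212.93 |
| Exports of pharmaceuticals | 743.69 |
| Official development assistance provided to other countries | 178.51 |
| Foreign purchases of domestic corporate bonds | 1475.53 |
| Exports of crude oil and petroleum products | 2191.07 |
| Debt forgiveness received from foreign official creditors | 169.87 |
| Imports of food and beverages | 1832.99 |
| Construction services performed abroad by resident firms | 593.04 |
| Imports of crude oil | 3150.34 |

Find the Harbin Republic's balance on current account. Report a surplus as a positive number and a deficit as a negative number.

Goods: 743.69 - 3150.34 + 8263.66 - 1832.99 + 2191.07 = 6215.09
Services: 667.88 + 593.04 - 810.36 = 450.56
Primary income: -576.24
Secondary income: -287.76 - 178.51 + 989.99 - 104.56 + 152.15 = 571.31
Current account = 6215.09 + 450.56 + (-576.24) + 571.31 = 6660.72
(Excluded from the current account — capital account: sale of embassy land to a foreign government 81.78, capital transfers received from emigrants 212.93, debt forgiveness received from foreign official creditors 169.87; financial account: foreign purchases of domestic corporate bonds 1475.53.)

6660.72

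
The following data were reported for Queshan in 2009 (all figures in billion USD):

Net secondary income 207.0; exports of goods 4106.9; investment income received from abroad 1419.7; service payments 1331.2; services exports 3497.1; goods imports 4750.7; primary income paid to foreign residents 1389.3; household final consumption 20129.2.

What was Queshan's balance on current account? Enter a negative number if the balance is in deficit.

1759.5

Goods balance = 4106.9 - 4750.7 = -643.8
Services balance = 3497.1 - 1331.2 = 2165.9
Trade balance (goods + services) = -643.8 + 2165.9 = 1522.1
Net primary income = 1419.7 - 1389.3 = 30.4
Net secondary income = 207.0
Current account = 1522.1 + 30.4 + 207.0 = 1759.5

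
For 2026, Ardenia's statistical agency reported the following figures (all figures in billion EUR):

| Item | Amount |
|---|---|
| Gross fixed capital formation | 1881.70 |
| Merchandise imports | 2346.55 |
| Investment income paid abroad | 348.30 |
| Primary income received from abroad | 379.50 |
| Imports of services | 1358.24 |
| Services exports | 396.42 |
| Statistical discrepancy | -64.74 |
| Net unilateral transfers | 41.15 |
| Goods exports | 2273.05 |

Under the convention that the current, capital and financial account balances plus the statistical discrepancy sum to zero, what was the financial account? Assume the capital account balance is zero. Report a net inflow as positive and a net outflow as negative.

Goods balance = 2273.05 - 2346.55 = -73.50
Services balance = 396.42 - 1358.24 = -961.82
Trade balance (goods + services) = -73.50 + (-961.82) = -1035.32
Net primary income = 379.50 - 348.30 = 31.20
Net secondary income = 41.15
Current account = -1035.32 + 31.20 + 41.15 = -962.97
Financial account = -(-962.97 + (-64.74)) = 1027.71

1027.71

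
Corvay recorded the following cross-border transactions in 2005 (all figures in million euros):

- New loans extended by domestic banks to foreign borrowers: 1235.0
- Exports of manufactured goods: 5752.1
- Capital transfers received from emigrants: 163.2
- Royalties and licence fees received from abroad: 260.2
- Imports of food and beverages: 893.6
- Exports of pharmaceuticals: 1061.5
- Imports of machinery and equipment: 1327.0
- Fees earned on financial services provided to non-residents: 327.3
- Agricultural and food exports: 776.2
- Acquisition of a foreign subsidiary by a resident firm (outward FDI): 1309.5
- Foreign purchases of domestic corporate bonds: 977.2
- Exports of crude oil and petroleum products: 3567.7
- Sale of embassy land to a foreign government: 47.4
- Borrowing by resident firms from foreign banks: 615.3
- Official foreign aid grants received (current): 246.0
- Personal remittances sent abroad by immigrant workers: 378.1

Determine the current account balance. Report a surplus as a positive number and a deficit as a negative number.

9392.3

Goods: 1061.5 + 3567.7 + 5752.1 - 1327.0 - 893.6 + 776.2 = 8936.9
Services: 260.2 + 327.3 = 587.5
Secondary income: -378.1 + 246.0 = -132.1
Current account = 8936.9 + 587.5 + (-132.1) = 9392.3
(Excluded from the current account — financial account: new loans extended by domestic banks to foreign borrowers 1235.0, acquisition of a foreign subsidiary by a resident firm (outward FDI) 1309.5, foreign purchases of domestic corporate bonds 977.2, borrowing by resident firms from foreign banks 615.3; capital account: capital transfers received from emigrants 163.2, sale of embassy land to a foreign government 47.4.)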